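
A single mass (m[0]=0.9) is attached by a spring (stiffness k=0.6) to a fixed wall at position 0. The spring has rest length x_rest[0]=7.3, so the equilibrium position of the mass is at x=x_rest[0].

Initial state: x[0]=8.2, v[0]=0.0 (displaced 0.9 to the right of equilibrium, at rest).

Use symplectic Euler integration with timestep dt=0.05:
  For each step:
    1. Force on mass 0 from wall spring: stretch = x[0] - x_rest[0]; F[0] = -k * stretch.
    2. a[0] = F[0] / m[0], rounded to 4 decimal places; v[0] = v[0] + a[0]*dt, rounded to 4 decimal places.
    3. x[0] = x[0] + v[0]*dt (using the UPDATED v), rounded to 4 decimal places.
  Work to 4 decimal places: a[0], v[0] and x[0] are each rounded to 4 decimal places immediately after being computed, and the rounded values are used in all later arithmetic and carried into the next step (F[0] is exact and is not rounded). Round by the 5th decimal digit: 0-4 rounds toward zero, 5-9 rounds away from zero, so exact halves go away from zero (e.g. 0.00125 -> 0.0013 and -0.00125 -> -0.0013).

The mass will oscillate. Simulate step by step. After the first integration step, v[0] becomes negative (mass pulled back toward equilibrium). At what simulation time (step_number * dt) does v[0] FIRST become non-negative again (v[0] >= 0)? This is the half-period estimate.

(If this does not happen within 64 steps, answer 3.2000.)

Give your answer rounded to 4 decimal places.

Step 0: x=[8.2000] v=[0.0000]
Step 1: x=[8.1985] v=[-0.0300]
Step 2: x=[8.1955] v=[-0.0600]
Step 3: x=[8.1910] v=[-0.0899]
Step 4: x=[8.1850] v=[-0.1196]
Step 5: x=[8.1775] v=[-0.1491]
Step 6: x=[8.1686] v=[-0.1784]
Step 7: x=[8.1582] v=[-0.2074]
Step 8: x=[8.1464] v=[-0.2360]
Step 9: x=[8.1332] v=[-0.2642]
Step 10: x=[8.1186] v=[-0.2920]
Step 11: x=[8.1026] v=[-0.3193]
Step 12: x=[8.0853] v=[-0.3461]
Step 13: x=[8.0667] v=[-0.3723]
Step 14: x=[8.0468] v=[-0.3979]
Step 15: x=[8.0257] v=[-0.4228]
Step 16: x=[8.0034] v=[-0.4470]
Step 17: x=[7.9799] v=[-0.4704]
Step 18: x=[7.9552] v=[-0.4931]
Step 19: x=[7.9295] v=[-0.5149]
Step 20: x=[7.9027] v=[-0.5359]
Step 21: x=[7.8749] v=[-0.5560]
Step 22: x=[7.8461] v=[-0.5752]
Step 23: x=[7.8164] v=[-0.5934]
Step 24: x=[7.7859] v=[-0.6106]
Step 25: x=[7.7546] v=[-0.6268]
Step 26: x=[7.7225] v=[-0.6420]
Step 27: x=[7.6897] v=[-0.6561]
Step 28: x=[7.6562] v=[-0.6691]
Step 29: x=[7.6222] v=[-0.6810]
Step 30: x=[7.5876] v=[-0.6917]
Step 31: x=[7.5525] v=[-0.7013]
Step 32: x=[7.5170] v=[-0.7097]
Step 33: x=[7.4812] v=[-0.7169]
Step 34: x=[7.4451] v=[-0.7229]
Step 35: x=[7.4087] v=[-0.7277]
Step 36: x=[7.3721] v=[-0.7313]
Step 37: x=[7.3354] v=[-0.7337]
Step 38: x=[7.2987] v=[-0.7349]
Step 39: x=[7.2620] v=[-0.7349]
Step 40: x=[7.2253] v=[-0.7336]
Step 41: x=[7.1887] v=[-0.7311]
Step 42: x=[7.1523] v=[-0.7274]
Step 43: x=[7.1162] v=[-0.7225]
Step 44: x=[7.0804] v=[-0.7164]
Step 45: x=[7.0449] v=[-0.7091]
Step 46: x=[7.0099] v=[-0.7006]
Step 47: x=[6.9754] v=[-0.6909]
Step 48: x=[6.9414] v=[-0.6801]
Step 49: x=[6.9080] v=[-0.6681]
Step 50: x=[6.8753] v=[-0.6550]
Step 51: x=[6.8433] v=[-0.6408]
Step 52: x=[6.8120] v=[-0.6256]
Step 53: x=[6.7815] v=[-0.6093]
Step 54: x=[6.7519] v=[-0.5920]
Step 55: x=[6.7232] v=[-0.5737]
Step 56: x=[6.6955] v=[-0.5545]
Step 57: x=[6.6688] v=[-0.5344]
Step 58: x=[6.6431] v=[-0.5134]
Step 59: x=[6.6185] v=[-0.4915]
Step 60: x=[6.5951] v=[-0.4688]
Step 61: x=[6.5728] v=[-0.4453]
Step 62: x=[6.5517] v=[-0.4211]
Step 63: x=[6.5319] v=[-0.3962]
Step 64: x=[6.5134] v=[-0.3706]
v[0] did not become non-negative within 64 steps; using fallback time=3.2000

Answer: 3.2000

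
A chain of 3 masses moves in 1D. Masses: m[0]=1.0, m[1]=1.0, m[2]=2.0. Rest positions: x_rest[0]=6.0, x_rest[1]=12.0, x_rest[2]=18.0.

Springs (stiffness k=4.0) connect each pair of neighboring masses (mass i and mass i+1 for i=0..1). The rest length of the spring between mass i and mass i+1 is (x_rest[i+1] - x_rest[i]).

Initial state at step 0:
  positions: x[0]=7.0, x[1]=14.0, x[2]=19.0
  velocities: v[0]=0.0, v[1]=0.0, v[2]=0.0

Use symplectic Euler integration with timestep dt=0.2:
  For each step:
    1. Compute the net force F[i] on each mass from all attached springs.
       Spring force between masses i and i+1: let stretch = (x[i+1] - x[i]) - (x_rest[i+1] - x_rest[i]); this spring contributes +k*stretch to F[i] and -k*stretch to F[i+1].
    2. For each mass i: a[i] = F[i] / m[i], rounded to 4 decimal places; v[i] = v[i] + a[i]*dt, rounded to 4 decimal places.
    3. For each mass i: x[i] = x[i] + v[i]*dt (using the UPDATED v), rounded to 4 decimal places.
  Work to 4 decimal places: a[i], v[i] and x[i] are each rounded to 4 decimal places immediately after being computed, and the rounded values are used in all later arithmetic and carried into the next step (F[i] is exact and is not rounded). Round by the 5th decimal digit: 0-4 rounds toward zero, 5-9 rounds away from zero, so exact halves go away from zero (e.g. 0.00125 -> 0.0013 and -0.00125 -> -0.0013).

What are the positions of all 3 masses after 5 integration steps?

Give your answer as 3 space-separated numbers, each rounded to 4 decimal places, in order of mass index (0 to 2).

Step 0: x=[7.0000 14.0000 19.0000] v=[0.0000 0.0000 0.0000]
Step 1: x=[7.1600 13.6800 19.0800] v=[0.8000 -1.6000 0.4000]
Step 2: x=[7.4032 13.1808 19.2080] v=[1.2160 -2.4960 0.6400]
Step 3: x=[7.6108 12.7215 19.3338] v=[1.0381 -2.2963 0.6291]
Step 4: x=[7.6761 12.5025 19.4106] v=[0.3267 -1.0950 0.3842]
Step 5: x=[7.5537 12.6166 19.4148] v=[-0.6122 0.5704 0.0210]

Answer: 7.5537 12.6166 19.4148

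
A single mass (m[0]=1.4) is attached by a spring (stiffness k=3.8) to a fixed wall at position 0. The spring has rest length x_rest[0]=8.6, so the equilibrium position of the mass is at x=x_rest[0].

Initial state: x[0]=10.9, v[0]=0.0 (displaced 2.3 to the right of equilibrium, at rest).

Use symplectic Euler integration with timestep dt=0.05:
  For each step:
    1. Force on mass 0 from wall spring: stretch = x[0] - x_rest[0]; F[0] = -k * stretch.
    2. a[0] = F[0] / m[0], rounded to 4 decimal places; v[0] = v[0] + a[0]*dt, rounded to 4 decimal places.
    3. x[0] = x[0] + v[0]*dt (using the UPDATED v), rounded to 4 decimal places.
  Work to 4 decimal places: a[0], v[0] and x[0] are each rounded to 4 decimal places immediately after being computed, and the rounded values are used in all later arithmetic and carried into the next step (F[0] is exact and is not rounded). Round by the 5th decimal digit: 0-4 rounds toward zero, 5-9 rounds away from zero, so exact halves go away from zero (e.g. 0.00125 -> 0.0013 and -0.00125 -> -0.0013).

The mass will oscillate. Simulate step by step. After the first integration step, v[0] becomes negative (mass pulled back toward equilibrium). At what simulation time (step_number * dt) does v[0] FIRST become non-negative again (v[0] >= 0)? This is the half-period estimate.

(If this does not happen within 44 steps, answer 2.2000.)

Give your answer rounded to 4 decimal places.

Answer: 1.9500

Derivation:
Step 0: x=[10.9000] v=[0.0000]
Step 1: x=[10.8844] v=[-0.3121]
Step 2: x=[10.8533] v=[-0.6221]
Step 3: x=[10.8069] v=[-0.9279]
Step 4: x=[10.7455] v=[-1.2274]
Step 5: x=[10.6696] v=[-1.5186]
Step 6: x=[10.5796] v=[-1.7995]
Step 7: x=[10.4762] v=[-2.0682]
Step 8: x=[10.3601] v=[-2.3228]
Step 9: x=[10.2320] v=[-2.5617]
Step 10: x=[10.0928] v=[-2.7832]
Step 11: x=[9.9435] v=[-2.9858]
Step 12: x=[9.7851] v=[-3.1681]
Step 13: x=[9.6187] v=[-3.3289]
Step 14: x=[9.4453] v=[-3.4672]
Step 15: x=[9.2662] v=[-3.5819]
Step 16: x=[9.0826] v=[-3.6723]
Step 17: x=[8.8957] v=[-3.7378]
Step 18: x=[8.7068] v=[-3.7779]
Step 19: x=[8.5172] v=[-3.7924]
Step 20: x=[8.3281] v=[-3.7812]
Step 21: x=[8.1409] v=[-3.7443]
Step 22: x=[7.9568] v=[-3.6820]
Step 23: x=[7.7771] v=[-3.5947]
Step 24: x=[7.6030] v=[-3.4830]
Step 25: x=[7.4356] v=[-3.3477]
Step 26: x=[7.2761] v=[-3.1897]
Step 27: x=[7.1256] v=[-3.0100]
Step 28: x=[6.9851] v=[-2.8099]
Step 29: x=[6.8556] v=[-2.5907]
Step 30: x=[6.7379] v=[-2.3540]
Step 31: x=[6.6328] v=[-2.1013]
Step 32: x=[6.5411] v=[-1.8343]
Step 33: x=[6.4634] v=[-1.5549]
Step 34: x=[6.4002] v=[-1.2649]
Step 35: x=[6.3519] v=[-0.9664]
Step 36: x=[6.3188] v=[-0.6613]
Step 37: x=[6.3012] v=[-0.3517]
Step 38: x=[6.2992] v=[-0.0397]
Step 39: x=[6.3128] v=[0.2726]
First v>=0 after going negative at step 39, time=1.9500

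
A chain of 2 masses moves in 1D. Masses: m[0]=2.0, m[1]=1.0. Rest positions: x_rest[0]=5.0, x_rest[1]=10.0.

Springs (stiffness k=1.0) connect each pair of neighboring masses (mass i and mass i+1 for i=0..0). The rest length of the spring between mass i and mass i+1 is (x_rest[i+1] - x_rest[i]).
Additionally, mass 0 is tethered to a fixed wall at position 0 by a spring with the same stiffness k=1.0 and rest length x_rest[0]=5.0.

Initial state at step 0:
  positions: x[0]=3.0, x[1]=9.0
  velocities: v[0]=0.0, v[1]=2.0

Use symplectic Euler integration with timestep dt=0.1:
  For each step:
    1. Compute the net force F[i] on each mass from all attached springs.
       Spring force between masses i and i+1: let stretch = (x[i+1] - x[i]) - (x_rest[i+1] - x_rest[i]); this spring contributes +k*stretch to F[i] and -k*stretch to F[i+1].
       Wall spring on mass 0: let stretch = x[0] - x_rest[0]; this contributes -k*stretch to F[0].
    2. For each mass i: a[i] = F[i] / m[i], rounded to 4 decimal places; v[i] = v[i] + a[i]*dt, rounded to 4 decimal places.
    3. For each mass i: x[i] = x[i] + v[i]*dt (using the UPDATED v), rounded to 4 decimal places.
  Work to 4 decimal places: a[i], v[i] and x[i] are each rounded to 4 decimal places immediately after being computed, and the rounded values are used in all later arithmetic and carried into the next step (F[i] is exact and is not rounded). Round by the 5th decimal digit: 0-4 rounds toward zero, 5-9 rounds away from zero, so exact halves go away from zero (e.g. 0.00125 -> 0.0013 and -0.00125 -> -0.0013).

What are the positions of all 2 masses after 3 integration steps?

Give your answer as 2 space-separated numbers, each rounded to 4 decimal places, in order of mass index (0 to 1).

Answer: 3.0930 9.5333

Derivation:
Step 0: x=[3.0000 9.0000] v=[0.0000 2.0000]
Step 1: x=[3.0150 9.1900] v=[0.1500 1.9000]
Step 2: x=[3.0458 9.3683] v=[0.3080 1.7825]
Step 3: x=[3.0930 9.5333] v=[0.4718 1.6503]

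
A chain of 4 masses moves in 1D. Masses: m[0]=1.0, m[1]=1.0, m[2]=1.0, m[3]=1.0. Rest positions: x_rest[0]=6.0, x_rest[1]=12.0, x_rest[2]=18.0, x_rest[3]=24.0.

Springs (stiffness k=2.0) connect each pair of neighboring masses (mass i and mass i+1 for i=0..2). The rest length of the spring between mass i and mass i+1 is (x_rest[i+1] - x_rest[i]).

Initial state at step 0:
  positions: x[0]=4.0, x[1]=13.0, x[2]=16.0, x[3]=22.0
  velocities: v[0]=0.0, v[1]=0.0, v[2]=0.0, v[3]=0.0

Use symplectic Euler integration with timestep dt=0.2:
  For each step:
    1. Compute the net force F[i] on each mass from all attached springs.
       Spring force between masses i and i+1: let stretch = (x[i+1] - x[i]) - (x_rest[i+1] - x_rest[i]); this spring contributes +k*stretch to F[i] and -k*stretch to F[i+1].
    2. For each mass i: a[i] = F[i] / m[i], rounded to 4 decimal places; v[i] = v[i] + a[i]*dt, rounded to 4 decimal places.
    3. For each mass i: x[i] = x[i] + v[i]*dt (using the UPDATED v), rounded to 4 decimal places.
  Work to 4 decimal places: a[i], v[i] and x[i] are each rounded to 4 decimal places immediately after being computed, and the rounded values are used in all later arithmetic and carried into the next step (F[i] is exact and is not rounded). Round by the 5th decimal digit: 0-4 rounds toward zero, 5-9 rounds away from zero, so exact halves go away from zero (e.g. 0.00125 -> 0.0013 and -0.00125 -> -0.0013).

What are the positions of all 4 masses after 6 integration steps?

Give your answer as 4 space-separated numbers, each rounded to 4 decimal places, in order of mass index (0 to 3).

Answer: 6.0239 8.8537 17.3207 22.8017

Derivation:
Step 0: x=[4.0000 13.0000 16.0000 22.0000] v=[0.0000 0.0000 0.0000 0.0000]
Step 1: x=[4.2400 12.5200 16.2400 22.0000] v=[1.2000 -2.4000 1.2000 0.0000]
Step 2: x=[4.6624 11.6752 16.6432 22.0192] v=[2.1120 -4.2240 2.0160 0.0960]
Step 3: x=[5.1658 10.6668 17.0790 22.0883] v=[2.5171 -5.0419 2.1792 0.3456]
Step 4: x=[5.6293 9.7313 17.4026 22.2367] v=[2.3175 -4.6774 1.6180 0.7419]
Step 5: x=[5.9410 9.0814 17.4992 22.4784] v=[1.5583 -3.2497 0.4831 1.2083]
Step 6: x=[6.0239 8.8537 17.3207 22.8017] v=[0.4145 -1.1387 -0.8923 1.6166]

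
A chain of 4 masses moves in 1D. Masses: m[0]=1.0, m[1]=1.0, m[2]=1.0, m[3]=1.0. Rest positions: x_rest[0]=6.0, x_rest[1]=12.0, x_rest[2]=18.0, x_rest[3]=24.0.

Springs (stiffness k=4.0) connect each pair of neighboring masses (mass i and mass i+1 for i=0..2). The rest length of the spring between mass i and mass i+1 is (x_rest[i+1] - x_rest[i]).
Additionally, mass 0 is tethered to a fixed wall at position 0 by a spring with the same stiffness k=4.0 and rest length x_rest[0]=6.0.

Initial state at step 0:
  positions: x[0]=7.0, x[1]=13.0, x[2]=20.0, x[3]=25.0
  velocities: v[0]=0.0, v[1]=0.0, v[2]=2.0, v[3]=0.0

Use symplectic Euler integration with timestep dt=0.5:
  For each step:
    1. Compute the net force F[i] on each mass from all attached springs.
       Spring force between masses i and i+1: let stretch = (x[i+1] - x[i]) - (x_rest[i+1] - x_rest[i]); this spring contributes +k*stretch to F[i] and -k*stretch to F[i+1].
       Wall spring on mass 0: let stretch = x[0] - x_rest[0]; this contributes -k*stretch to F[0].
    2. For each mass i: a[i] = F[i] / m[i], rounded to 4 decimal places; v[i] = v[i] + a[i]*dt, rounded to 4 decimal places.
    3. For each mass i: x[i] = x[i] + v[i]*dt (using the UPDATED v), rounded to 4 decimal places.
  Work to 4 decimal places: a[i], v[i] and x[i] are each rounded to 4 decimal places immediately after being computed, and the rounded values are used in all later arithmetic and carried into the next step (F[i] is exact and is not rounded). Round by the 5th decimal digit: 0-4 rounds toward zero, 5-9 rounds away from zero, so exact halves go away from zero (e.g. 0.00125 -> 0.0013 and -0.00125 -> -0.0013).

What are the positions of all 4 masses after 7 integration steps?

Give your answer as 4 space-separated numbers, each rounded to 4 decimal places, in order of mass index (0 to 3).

Answer: 6.0000 11.0000 18.0000 23.0000

Derivation:
Step 0: x=[7.0000 13.0000 20.0000 25.0000] v=[0.0000 0.0000 2.0000 0.0000]
Step 1: x=[6.0000 14.0000 19.0000 26.0000] v=[-2.0000 2.0000 -2.0000 2.0000]
Step 2: x=[7.0000 12.0000 20.0000 26.0000] v=[2.0000 -4.0000 2.0000 0.0000]
Step 3: x=[6.0000 13.0000 19.0000 26.0000] v=[-2.0000 2.0000 -2.0000 0.0000]
Step 4: x=[6.0000 13.0000 19.0000 25.0000] v=[0.0000 0.0000 0.0000 -2.0000]
Step 5: x=[7.0000 12.0000 19.0000 24.0000] v=[2.0000 -2.0000 0.0000 -2.0000]
Step 6: x=[6.0000 13.0000 17.0000 24.0000] v=[-2.0000 2.0000 -4.0000 0.0000]
Step 7: x=[6.0000 11.0000 18.0000 23.0000] v=[0.0000 -4.0000 2.0000 -2.0000]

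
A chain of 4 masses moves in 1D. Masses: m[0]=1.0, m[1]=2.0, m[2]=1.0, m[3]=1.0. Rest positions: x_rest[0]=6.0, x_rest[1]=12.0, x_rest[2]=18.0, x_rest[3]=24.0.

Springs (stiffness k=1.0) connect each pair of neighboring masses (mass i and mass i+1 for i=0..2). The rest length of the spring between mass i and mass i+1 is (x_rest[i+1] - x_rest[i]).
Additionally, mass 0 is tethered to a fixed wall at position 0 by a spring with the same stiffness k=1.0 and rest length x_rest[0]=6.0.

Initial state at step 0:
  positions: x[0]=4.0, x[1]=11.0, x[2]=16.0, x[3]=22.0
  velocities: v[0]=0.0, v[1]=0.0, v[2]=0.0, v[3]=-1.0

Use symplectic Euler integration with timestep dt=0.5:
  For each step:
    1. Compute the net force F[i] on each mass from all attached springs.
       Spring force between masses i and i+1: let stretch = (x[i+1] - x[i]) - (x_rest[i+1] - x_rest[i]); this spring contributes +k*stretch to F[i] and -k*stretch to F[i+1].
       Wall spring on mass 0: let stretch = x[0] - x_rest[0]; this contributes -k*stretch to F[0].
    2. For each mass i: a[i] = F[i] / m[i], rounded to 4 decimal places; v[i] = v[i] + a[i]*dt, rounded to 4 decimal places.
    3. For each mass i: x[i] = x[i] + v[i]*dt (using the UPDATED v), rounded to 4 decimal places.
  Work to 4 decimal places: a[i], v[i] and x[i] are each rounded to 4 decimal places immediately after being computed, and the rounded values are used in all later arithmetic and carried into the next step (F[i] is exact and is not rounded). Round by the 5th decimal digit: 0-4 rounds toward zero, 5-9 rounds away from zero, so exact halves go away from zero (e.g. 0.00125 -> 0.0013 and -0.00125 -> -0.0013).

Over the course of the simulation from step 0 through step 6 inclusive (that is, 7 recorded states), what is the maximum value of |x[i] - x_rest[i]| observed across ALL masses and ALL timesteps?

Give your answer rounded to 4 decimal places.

Step 0: x=[4.0000 11.0000 16.0000 22.0000] v=[0.0000 0.0000 0.0000 -1.0000]
Step 1: x=[4.7500 10.7500 16.2500 21.5000] v=[1.5000 -0.5000 0.5000 -1.0000]
Step 2: x=[5.8125 10.4375 16.4375 21.1875] v=[2.1250 -0.6250 0.3750 -0.6250]
Step 3: x=[6.5782 10.2969 16.3125 21.1875] v=[1.5313 -0.2813 -0.2500 0.0000]
Step 4: x=[6.6290 10.4434 15.9024 21.4688] v=[0.1016 0.2930 -0.8203 0.5625]
Step 5: x=[5.9762 10.7955 15.5191 21.8585] v=[-1.3057 0.7042 -0.7666 0.7793]
Step 6: x=[5.0341 11.1357 15.5398 22.1633] v=[-1.8842 0.6803 0.0413 0.6096]
Max displacement = 2.8125

Answer: 2.8125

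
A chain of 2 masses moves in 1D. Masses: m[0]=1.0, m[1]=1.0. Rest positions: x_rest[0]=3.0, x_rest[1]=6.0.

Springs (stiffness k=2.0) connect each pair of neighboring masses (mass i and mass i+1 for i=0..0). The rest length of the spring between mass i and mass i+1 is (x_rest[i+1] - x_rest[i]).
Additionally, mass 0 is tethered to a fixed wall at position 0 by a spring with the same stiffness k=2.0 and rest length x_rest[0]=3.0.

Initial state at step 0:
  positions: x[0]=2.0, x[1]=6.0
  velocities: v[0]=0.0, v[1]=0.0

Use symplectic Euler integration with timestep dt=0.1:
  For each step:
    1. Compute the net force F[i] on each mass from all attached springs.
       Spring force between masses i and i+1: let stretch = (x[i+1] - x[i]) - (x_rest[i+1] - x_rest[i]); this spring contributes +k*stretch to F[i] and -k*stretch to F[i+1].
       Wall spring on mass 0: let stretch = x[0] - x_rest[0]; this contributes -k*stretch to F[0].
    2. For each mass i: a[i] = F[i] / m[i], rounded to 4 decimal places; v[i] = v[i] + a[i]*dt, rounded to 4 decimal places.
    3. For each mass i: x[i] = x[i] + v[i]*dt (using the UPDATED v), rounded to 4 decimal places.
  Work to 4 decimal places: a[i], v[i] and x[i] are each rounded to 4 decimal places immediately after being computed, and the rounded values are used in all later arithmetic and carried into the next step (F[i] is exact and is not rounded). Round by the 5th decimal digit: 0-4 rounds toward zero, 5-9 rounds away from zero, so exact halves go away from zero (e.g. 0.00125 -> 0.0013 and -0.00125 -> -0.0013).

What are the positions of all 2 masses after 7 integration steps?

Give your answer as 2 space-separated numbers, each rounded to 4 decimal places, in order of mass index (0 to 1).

Answer: 2.8889 5.5782

Derivation:
Step 0: x=[2.0000 6.0000] v=[0.0000 0.0000]
Step 1: x=[2.0400 5.9800] v=[0.4000 -0.2000]
Step 2: x=[2.1180 5.9412] v=[0.7800 -0.3880]
Step 3: x=[2.2301 5.8859] v=[1.1210 -0.5526]
Step 4: x=[2.3707 5.8175] v=[1.4061 -0.6838]
Step 5: x=[2.5328 5.7402] v=[1.6213 -0.7732]
Step 6: x=[2.7084 5.6587] v=[1.7562 -0.8147]
Step 7: x=[2.8889 5.5782] v=[1.8046 -0.8048]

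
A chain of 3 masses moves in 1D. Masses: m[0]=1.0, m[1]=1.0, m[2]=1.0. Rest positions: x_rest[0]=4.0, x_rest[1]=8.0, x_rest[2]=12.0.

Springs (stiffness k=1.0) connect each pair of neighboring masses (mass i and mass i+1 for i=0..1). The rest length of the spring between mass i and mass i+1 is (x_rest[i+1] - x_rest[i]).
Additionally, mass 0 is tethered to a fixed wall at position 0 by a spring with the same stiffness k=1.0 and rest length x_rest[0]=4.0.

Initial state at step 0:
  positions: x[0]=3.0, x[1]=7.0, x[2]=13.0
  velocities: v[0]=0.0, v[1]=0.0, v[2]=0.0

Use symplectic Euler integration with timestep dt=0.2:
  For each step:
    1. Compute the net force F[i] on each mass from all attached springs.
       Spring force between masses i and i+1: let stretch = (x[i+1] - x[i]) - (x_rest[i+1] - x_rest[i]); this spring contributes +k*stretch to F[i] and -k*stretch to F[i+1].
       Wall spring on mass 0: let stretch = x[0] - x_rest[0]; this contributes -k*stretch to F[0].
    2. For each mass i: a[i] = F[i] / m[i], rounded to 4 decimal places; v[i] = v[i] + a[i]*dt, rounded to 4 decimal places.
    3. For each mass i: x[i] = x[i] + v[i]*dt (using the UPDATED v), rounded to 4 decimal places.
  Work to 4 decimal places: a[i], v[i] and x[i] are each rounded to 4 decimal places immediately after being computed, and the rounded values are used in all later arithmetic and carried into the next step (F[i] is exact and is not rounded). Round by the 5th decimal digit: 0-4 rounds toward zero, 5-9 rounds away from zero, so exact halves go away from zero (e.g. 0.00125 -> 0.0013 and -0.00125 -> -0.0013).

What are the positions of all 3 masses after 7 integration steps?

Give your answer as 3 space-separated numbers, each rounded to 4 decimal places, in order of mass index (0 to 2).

Answer: 4.0624 8.4033 11.4547

Derivation:
Step 0: x=[3.0000 7.0000 13.0000] v=[0.0000 0.0000 0.0000]
Step 1: x=[3.0400 7.0800 12.9200] v=[0.2000 0.4000 -0.4000]
Step 2: x=[3.1200 7.2320 12.7664] v=[0.4000 0.7600 -0.7680]
Step 3: x=[3.2397 7.4409 12.5514] v=[0.5984 1.0445 -1.0749]
Step 4: x=[3.3978 7.6862 12.2920] v=[0.7907 1.2264 -1.2970]
Step 5: x=[3.5916 7.9442 12.0084] v=[0.9688 1.2899 -1.4182]
Step 6: x=[3.8158 8.1906 11.7222] v=[1.1210 1.2322 -1.4310]
Step 7: x=[4.0624 8.4033 11.4547] v=[1.2328 1.0636 -1.3373]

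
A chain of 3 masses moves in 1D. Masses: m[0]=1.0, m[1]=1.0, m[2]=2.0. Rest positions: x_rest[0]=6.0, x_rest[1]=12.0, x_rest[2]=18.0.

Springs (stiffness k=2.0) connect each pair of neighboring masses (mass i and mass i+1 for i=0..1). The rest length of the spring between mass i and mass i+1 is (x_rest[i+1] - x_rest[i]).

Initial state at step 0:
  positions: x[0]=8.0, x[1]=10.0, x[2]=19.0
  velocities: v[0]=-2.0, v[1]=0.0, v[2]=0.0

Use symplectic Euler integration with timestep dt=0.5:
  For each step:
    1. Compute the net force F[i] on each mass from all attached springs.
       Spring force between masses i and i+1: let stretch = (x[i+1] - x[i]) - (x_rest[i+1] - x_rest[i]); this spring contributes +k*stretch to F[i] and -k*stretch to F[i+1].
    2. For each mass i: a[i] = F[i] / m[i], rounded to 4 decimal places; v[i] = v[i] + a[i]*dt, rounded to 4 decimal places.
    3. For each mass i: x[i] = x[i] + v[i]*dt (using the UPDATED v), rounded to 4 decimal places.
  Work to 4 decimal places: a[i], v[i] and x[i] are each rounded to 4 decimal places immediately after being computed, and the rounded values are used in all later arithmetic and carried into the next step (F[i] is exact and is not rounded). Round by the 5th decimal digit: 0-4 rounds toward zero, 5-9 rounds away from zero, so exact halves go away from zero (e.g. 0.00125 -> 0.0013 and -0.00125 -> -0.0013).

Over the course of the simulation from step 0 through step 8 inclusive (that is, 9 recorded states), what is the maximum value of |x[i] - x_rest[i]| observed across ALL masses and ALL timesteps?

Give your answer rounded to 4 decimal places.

Step 0: x=[8.0000 10.0000 19.0000] v=[-2.0000 0.0000 0.0000]
Step 1: x=[5.0000 13.5000 18.2500] v=[-6.0000 7.0000 -1.5000]
Step 2: x=[3.2500 15.1250 17.8125] v=[-3.5000 3.2500 -0.8750]
Step 3: x=[4.4375 12.1563 18.2032] v=[2.3750 -5.9375 0.7813]
Step 4: x=[6.4844 8.3516 18.5822] v=[4.0938 -7.6094 0.7579]
Step 5: x=[6.4649 8.7286 17.9035] v=[-0.0390 0.7540 -1.3574]
Step 6: x=[4.5773 12.5612 16.4311] v=[-3.7753 7.6652 -2.9449]
Step 7: x=[3.6816 14.3368 15.4912] v=[-1.7914 3.5512 -1.8799]
Step 8: x=[5.1135 11.3620 15.7627] v=[2.8638 -5.9496 0.5429]
Max displacement = 3.6484

Answer: 3.6484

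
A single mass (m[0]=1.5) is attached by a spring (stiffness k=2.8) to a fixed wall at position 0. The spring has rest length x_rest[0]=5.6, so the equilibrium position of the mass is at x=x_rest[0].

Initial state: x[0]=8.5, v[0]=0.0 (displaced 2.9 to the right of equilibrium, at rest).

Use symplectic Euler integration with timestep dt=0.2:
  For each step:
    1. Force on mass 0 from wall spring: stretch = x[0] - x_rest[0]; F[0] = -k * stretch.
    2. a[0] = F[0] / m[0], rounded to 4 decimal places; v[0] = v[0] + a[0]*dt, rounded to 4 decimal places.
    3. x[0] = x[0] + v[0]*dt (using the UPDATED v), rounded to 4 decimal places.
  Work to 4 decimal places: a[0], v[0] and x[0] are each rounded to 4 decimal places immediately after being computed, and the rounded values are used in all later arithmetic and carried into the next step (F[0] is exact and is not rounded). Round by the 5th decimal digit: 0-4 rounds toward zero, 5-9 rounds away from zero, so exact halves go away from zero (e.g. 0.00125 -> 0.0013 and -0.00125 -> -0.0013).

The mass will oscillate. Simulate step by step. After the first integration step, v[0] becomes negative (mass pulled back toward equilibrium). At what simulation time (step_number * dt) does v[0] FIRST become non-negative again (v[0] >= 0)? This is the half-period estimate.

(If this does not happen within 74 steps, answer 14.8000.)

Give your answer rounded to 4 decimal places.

Step 0: x=[8.5000] v=[0.0000]
Step 1: x=[8.2835] v=[-1.0827]
Step 2: x=[7.8666] v=[-2.0845]
Step 3: x=[7.2805] v=[-2.9307]
Step 4: x=[6.5689] v=[-3.5581]
Step 5: x=[5.7849] v=[-3.9198]
Step 6: x=[4.9871] v=[-3.9888]
Step 7: x=[4.2351] v=[-3.7600]
Step 8: x=[3.5850] v=[-3.2504]
Step 9: x=[3.0854] v=[-2.4981]
Step 10: x=[2.7735] v=[-1.5593]
Step 11: x=[2.6727] v=[-0.5041]
Step 12: x=[2.7905] v=[0.5888]
First v>=0 after going negative at step 12, time=2.4000

Answer: 2.4000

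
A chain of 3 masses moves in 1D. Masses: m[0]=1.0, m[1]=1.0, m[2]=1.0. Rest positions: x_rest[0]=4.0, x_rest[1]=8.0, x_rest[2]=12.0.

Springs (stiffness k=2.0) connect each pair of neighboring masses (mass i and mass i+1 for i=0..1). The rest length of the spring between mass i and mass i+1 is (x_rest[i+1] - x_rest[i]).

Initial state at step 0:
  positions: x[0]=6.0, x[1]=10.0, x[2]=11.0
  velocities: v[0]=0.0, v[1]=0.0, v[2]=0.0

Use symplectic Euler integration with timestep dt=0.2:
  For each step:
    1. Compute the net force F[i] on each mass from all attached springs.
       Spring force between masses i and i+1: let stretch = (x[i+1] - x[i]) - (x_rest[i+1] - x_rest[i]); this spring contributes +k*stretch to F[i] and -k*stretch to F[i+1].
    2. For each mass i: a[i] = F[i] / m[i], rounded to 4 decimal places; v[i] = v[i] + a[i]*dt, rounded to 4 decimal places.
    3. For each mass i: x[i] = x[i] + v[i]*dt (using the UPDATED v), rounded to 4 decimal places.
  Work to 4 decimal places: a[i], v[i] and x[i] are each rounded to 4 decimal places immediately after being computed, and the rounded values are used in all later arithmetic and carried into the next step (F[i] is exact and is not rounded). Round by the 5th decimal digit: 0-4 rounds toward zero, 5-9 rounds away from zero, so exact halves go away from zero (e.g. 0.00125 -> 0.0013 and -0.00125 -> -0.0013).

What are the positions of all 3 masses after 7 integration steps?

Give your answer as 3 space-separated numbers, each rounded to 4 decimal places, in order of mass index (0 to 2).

Answer: 4.6322 8.1319 14.2360

Derivation:
Step 0: x=[6.0000 10.0000 11.0000] v=[0.0000 0.0000 0.0000]
Step 1: x=[6.0000 9.7600 11.2400] v=[0.0000 -1.2000 1.2000]
Step 2: x=[5.9808 9.3376 11.6816] v=[-0.0960 -2.1120 2.2080]
Step 3: x=[5.9101 8.8342 12.2557] v=[-0.3533 -2.5171 2.8704]
Step 4: x=[5.7534 8.3706 12.8761] v=[-0.7837 -2.3181 3.1018]
Step 5: x=[5.4860 8.0580 13.4560] v=[-1.3368 -1.5628 2.8996]
Step 6: x=[5.1044 7.9715 13.9241] v=[-1.9080 -0.4324 2.3404]
Step 7: x=[4.6322 8.1319 14.2360] v=[-2.3612 0.8018 1.5594]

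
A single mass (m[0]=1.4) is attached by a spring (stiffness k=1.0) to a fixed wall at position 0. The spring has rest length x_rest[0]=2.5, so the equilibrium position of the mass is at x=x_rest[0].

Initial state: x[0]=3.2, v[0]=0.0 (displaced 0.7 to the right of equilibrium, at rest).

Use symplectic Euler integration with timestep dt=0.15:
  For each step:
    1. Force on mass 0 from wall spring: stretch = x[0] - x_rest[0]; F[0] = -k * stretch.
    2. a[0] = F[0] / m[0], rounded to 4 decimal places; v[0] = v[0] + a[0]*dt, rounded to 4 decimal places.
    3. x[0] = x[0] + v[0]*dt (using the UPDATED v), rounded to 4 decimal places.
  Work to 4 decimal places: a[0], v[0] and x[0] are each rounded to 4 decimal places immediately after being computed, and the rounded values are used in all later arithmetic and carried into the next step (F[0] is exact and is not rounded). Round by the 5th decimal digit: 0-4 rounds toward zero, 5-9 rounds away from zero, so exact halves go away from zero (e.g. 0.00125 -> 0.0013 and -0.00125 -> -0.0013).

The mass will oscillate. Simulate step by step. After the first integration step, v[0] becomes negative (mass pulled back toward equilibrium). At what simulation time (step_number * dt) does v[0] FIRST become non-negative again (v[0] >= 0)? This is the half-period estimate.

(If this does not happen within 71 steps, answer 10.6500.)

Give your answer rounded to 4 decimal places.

Step 0: x=[3.2000] v=[0.0000]
Step 1: x=[3.1888] v=[-0.0750]
Step 2: x=[3.1665] v=[-0.1488]
Step 3: x=[3.1335] v=[-0.2202]
Step 4: x=[3.0903] v=[-0.2881]
Step 5: x=[3.0376] v=[-0.3513]
Step 6: x=[2.9763] v=[-0.4089]
Step 7: x=[2.9073] v=[-0.4599]
Step 8: x=[2.8318] v=[-0.5035]
Step 9: x=[2.7509] v=[-0.5391]
Step 10: x=[2.6660] v=[-0.5660]
Step 11: x=[2.5784] v=[-0.5838]
Step 12: x=[2.4896] v=[-0.5922]
Step 13: x=[2.4009] v=[-0.5911]
Step 14: x=[2.3138] v=[-0.5805]
Step 15: x=[2.2297] v=[-0.5606]
Step 16: x=[2.1500] v=[-0.5316]
Step 17: x=[2.0759] v=[-0.4941]
Step 18: x=[2.0086] v=[-0.4487]
Step 19: x=[1.9492] v=[-0.3961]
Step 20: x=[1.8986] v=[-0.3371]
Step 21: x=[1.8577] v=[-0.2727]
Step 22: x=[1.8271] v=[-0.2039]
Step 23: x=[1.8073] v=[-0.1318]
Step 24: x=[1.7987] v=[-0.0576]
Step 25: x=[1.8013] v=[0.0175]
First v>=0 after going negative at step 25, time=3.7500

Answer: 3.7500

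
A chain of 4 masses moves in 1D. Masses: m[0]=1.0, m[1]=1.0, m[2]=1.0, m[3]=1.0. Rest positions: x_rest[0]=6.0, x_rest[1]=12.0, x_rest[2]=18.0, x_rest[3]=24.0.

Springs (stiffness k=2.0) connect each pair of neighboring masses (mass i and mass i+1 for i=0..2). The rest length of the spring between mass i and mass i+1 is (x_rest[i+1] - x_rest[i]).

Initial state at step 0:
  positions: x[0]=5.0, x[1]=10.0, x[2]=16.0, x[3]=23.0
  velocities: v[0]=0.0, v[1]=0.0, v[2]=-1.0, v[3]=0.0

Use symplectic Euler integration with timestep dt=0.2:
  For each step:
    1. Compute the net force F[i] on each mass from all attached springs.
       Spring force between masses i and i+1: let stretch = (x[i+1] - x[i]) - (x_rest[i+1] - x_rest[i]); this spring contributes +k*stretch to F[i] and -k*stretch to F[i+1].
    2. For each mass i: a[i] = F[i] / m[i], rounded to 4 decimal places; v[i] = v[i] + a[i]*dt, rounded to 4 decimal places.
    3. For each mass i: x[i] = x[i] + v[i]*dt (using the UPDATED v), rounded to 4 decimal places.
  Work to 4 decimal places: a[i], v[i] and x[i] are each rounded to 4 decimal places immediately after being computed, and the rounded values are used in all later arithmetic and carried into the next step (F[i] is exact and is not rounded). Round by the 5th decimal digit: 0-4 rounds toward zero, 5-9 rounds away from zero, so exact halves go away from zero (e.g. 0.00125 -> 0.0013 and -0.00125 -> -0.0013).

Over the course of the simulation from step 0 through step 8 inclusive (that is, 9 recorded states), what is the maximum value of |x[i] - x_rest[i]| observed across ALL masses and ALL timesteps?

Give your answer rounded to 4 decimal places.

Answer: 2.6246

Derivation:
Step 0: x=[5.0000 10.0000 16.0000 23.0000] v=[0.0000 0.0000 -1.0000 0.0000]
Step 1: x=[4.9200 10.0800 15.8800 22.9200] v=[-0.4000 0.4000 -0.6000 -0.4000]
Step 2: x=[4.7728 10.2112 15.8592 22.7568] v=[-0.7360 0.6560 -0.1040 -0.8160]
Step 3: x=[4.5807 10.3592 15.9384 22.5218] v=[-0.9606 0.7398 0.3958 -1.1750]
Step 4: x=[4.3709 10.4912 16.0979 22.2401] v=[-1.0492 0.6601 0.7975 -1.4084]
Step 5: x=[4.1707 10.5821 16.3002 21.9470] v=[-1.0011 0.4547 1.0117 -1.4653]
Step 6: x=[4.0034 10.6176 16.4968 21.6822] v=[-0.8365 0.1774 0.9832 -1.3240]
Step 7: x=[3.8852 10.5943 16.6379 21.4826] v=[-0.5908 -0.1166 0.7057 -0.9982]
Step 8: x=[3.8238 10.5177 16.6831 21.3754] v=[-0.3072 -0.3828 0.2261 -0.5361]
Max displacement = 2.6246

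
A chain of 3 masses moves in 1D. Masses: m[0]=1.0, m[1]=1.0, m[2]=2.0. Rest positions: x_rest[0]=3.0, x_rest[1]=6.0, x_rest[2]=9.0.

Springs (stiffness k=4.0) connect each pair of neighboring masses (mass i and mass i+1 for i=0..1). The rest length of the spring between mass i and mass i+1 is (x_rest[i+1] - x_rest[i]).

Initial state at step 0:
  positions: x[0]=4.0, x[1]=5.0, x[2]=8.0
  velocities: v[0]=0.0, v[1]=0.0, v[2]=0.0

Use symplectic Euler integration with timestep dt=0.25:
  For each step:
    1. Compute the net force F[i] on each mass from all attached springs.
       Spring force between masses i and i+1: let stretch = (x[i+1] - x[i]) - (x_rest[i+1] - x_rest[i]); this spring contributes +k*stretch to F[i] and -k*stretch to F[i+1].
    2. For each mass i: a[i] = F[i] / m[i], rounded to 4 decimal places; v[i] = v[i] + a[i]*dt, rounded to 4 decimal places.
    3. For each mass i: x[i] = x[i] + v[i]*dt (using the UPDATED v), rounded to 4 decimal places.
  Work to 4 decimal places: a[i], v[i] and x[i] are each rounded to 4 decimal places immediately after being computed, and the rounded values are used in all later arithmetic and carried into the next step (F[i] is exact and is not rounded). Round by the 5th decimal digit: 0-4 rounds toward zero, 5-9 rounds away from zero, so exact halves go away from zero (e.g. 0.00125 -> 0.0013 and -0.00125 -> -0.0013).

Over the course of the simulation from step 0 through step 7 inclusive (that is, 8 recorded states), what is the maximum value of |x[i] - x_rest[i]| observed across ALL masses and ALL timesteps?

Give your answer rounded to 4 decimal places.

Step 0: x=[4.0000 5.0000 8.0000] v=[0.0000 0.0000 0.0000]
Step 1: x=[3.5000 5.5000 8.0000] v=[-2.0000 2.0000 0.0000]
Step 2: x=[2.7500 6.1250 8.0625] v=[-3.0000 2.5000 0.2500]
Step 3: x=[2.0938 6.3906 8.2578] v=[-2.6250 1.0625 0.7813]
Step 4: x=[1.7618 6.0488 8.5947] v=[-1.3282 -1.3671 1.3477]
Step 5: x=[1.7515 5.2718 8.9884] v=[-0.0412 -3.1082 1.5748]
Step 6: x=[1.8713 4.5438 9.2925] v=[0.4791 -2.9119 1.2165]
Step 7: x=[1.9092 4.3349 9.3781] v=[0.1516 -0.8357 0.3422]
Max displacement = 1.6651

Answer: 1.6651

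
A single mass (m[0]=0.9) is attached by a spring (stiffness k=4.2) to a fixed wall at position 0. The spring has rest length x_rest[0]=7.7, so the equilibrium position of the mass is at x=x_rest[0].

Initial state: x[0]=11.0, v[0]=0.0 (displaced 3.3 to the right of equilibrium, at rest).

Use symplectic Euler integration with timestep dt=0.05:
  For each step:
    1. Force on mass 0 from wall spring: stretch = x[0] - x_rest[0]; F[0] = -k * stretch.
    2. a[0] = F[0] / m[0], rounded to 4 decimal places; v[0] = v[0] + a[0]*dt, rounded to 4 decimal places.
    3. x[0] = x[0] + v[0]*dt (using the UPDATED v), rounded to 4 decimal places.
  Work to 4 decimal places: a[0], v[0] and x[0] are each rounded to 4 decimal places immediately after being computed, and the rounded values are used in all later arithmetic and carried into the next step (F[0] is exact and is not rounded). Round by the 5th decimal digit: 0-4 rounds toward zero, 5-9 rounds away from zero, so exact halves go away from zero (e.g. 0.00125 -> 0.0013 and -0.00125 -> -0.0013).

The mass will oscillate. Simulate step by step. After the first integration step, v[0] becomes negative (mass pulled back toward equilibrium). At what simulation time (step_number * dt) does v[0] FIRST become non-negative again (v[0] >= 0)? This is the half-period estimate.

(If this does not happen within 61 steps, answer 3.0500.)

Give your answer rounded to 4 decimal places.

Step 0: x=[11.0000] v=[0.0000]
Step 1: x=[10.9615] v=[-0.7700]
Step 2: x=[10.8850] v=[-1.5310]
Step 3: x=[10.7713] v=[-2.2742]
Step 4: x=[10.6218] v=[-2.9908]
Step 5: x=[10.4382] v=[-3.6726]
Step 6: x=[10.2226] v=[-4.3115]
Step 7: x=[9.9776] v=[-4.9001]
Step 8: x=[9.7060] v=[-5.4315]
Step 9: x=[9.4110] v=[-5.8996]
Step 10: x=[9.0961] v=[-6.2988]
Step 11: x=[8.7649] v=[-6.6246]
Step 12: x=[8.4212] v=[-6.8731]
Step 13: x=[8.0691] v=[-7.0414]
Step 14: x=[7.7127] v=[-7.1275]
Step 15: x=[7.3562] v=[-7.1305]
Step 16: x=[7.0037] v=[-7.0503]
Step 17: x=[6.6593] v=[-6.8878]
Step 18: x=[6.3271] v=[-6.6450]
Step 19: x=[6.0109] v=[-6.3247]
Step 20: x=[5.7144] v=[-5.9306]
Step 21: x=[5.4410] v=[-5.4673]
Step 22: x=[5.1940] v=[-4.9402]
Step 23: x=[4.9762] v=[-4.3555]
Step 24: x=[4.7902] v=[-3.7199]
Step 25: x=[4.6382] v=[-3.0409]
Step 26: x=[4.5219] v=[-2.3265]
Step 27: x=[4.4427] v=[-1.5849]
Step 28: x=[4.4015] v=[-0.8249]
Step 29: x=[4.3987] v=[-0.0553]
Step 30: x=[4.4345] v=[0.7150]
First v>=0 after going negative at step 30, time=1.5000

Answer: 1.5000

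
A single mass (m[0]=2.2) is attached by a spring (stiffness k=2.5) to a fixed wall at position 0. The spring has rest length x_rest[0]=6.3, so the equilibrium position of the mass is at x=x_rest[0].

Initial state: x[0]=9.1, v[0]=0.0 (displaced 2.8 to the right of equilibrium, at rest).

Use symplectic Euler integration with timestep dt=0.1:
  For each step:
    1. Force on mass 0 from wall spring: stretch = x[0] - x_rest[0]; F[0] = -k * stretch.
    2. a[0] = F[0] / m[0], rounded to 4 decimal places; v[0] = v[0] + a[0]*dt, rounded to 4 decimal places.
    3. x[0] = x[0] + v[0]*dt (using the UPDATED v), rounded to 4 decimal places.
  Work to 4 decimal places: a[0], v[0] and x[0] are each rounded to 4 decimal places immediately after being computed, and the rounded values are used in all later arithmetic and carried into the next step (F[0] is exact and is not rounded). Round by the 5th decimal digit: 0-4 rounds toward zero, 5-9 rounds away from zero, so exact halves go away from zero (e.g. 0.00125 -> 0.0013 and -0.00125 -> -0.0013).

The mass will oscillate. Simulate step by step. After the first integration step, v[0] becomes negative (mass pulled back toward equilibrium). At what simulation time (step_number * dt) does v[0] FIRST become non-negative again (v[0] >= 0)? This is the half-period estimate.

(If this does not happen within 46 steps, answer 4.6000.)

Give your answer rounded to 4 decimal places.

Answer: 3.0000

Derivation:
Step 0: x=[9.1000] v=[0.0000]
Step 1: x=[9.0682] v=[-0.3182]
Step 2: x=[9.0049] v=[-0.6328]
Step 3: x=[8.9109] v=[-0.9402]
Step 4: x=[8.7872] v=[-1.2369]
Step 5: x=[8.6353] v=[-1.5195]
Step 6: x=[8.4568] v=[-1.7849]
Step 7: x=[8.2538] v=[-2.0300]
Step 8: x=[8.0286] v=[-2.2520]
Step 9: x=[7.7838] v=[-2.4484]
Step 10: x=[7.5221] v=[-2.6170]
Step 11: x=[7.2465] v=[-2.7559]
Step 12: x=[6.9602] v=[-2.8635]
Step 13: x=[6.6664] v=[-2.9385]
Step 14: x=[6.3684] v=[-2.9801]
Step 15: x=[6.0696] v=[-2.9879]
Step 16: x=[5.7734] v=[-2.9617]
Step 17: x=[5.4832] v=[-2.9019]
Step 18: x=[5.2023] v=[-2.8091]
Step 19: x=[4.9339] v=[-2.6844]
Step 20: x=[4.6810] v=[-2.5292]
Step 21: x=[4.4465] v=[-2.3452]
Step 22: x=[4.2330] v=[-2.1346]
Step 23: x=[4.0430] v=[-1.8997]
Step 24: x=[3.8787] v=[-1.6432]
Step 25: x=[3.7419] v=[-1.3681]
Step 26: x=[3.6342] v=[-1.0774]
Step 27: x=[3.5568] v=[-0.7745]
Step 28: x=[3.5105] v=[-0.4628]
Step 29: x=[3.4959] v=[-0.1458]
Step 30: x=[3.5132] v=[0.1729]
First v>=0 after going negative at step 30, time=3.0000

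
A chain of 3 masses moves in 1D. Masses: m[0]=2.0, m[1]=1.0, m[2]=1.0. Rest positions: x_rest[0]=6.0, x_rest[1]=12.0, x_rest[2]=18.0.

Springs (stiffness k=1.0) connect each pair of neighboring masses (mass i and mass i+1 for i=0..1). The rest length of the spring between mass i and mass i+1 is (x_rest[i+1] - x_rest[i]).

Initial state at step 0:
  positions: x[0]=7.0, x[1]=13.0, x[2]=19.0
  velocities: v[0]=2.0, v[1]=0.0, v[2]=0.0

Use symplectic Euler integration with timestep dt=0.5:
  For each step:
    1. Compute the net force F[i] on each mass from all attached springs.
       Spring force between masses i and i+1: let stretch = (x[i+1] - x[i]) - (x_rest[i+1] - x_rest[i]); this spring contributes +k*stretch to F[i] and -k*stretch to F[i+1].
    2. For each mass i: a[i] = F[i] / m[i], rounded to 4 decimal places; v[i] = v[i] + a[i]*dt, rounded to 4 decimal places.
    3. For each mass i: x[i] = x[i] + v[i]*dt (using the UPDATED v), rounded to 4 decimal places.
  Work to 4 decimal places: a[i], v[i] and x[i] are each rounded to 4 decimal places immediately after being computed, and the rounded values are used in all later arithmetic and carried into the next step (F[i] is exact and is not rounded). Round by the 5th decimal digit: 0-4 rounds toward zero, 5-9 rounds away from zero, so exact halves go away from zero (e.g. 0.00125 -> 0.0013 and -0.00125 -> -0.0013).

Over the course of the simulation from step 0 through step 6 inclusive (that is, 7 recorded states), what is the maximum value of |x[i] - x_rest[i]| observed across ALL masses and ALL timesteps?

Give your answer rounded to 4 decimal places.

Step 0: x=[7.0000 13.0000 19.0000] v=[2.0000 0.0000 0.0000]
Step 1: x=[8.0000 13.0000 19.0000] v=[2.0000 0.0000 0.0000]
Step 2: x=[8.8750 13.2500 19.0000] v=[1.7500 0.5000 0.0000]
Step 3: x=[9.5469 13.8438 19.0625] v=[1.3438 1.1875 0.1250]
Step 4: x=[10.0059 14.6680 19.3204] v=[0.9180 1.6484 0.5157]
Step 5: x=[10.2977 15.4898 19.9152] v=[0.5835 1.6436 1.1895]
Step 6: x=[10.4885 16.1200 20.9036] v=[0.3815 1.2603 1.9768]
Max displacement = 4.4885

Answer: 4.4885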